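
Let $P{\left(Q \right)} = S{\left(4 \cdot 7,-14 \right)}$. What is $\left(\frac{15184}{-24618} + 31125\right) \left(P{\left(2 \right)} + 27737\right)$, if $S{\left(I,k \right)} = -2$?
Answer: $\frac{3541852255085}{4103} \approx 8.6324 \cdot 10^{8}$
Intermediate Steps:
$P{\left(Q \right)} = -2$
$\left(\frac{15184}{-24618} + 31125\right) \left(P{\left(2 \right)} + 27737\right) = \left(\frac{15184}{-24618} + 31125\right) \left(-2 + 27737\right) = \left(15184 \left(- \frac{1}{24618}\right) + 31125\right) 27735 = \left(- \frac{7592}{12309} + 31125\right) 27735 = \frac{383110033}{12309} \cdot 27735 = \frac{3541852255085}{4103}$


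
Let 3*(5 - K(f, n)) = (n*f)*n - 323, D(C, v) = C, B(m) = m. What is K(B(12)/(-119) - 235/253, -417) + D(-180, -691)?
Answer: 5384651275/90321 ≈ 59617.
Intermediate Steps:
K(f, n) = 338/3 - f*n²/3 (K(f, n) = 5 - ((n*f)*n - 323)/3 = 5 - ((f*n)*n - 323)/3 = 5 - (f*n² - 323)/3 = 5 - (-323 + f*n²)/3 = 5 + (323/3 - f*n²/3) = 338/3 - f*n²/3)
K(B(12)/(-119) - 235/253, -417) + D(-180, -691) = (338/3 - ⅓*(12/(-119) - 235/253)*(-417)²) - 180 = (338/3 - ⅓*(12*(-1/119) - 235*1/253)*173889) - 180 = (338/3 - ⅓*(-12/119 - 235/253)*173889) - 180 = (338/3 - ⅓*(-31001/30107)*173889) - 180 = (338/3 + 1796910963/30107) - 180 = 5400909055/90321 - 180 = 5384651275/90321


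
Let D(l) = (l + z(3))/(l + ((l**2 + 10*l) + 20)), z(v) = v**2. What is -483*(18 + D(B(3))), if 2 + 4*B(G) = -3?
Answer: -1146642/125 ≈ -9173.1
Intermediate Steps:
B(G) = -5/4 (B(G) = -1/2 + (1/4)*(-3) = -1/2 - 3/4 = -5/4)
D(l) = (9 + l)/(20 + l**2 + 11*l) (D(l) = (l + 3**2)/(l + ((l**2 + 10*l) + 20)) = (l + 9)/(l + (20 + l**2 + 10*l)) = (9 + l)/(20 + l**2 + 11*l))
-483*(18 + D(B(3))) = -483*(18 + (9 - 5/4)/(20 + (-5/4)**2 + 11*(-5/4))) = -483*(18 + (31/4)/(20 + 25/16 - 55/4)) = -483*(18 + (31/4)/(125/16)) = -483*(18 + (16/125)*(31/4)) = -483*(18 + 124/125) = -483*2374/125 = -1146642/125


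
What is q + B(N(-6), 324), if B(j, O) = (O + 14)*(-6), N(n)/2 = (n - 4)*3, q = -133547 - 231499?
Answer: -367074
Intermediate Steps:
q = -365046
N(n) = -24 + 6*n (N(n) = 2*((n - 4)*3) = 2*((-4 + n)*3) = 2*(-12 + 3*n) = -24 + 6*n)
B(j, O) = -84 - 6*O (B(j, O) = (14 + O)*(-6) = -84 - 6*O)
q + B(N(-6), 324) = -365046 + (-84 - 6*324) = -365046 + (-84 - 1944) = -365046 - 2028 = -367074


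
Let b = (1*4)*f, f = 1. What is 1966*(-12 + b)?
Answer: -15728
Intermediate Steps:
b = 4 (b = (1*4)*1 = 4*1 = 4)
1966*(-12 + b) = 1966*(-12 + 4) = 1966*(-8) = -15728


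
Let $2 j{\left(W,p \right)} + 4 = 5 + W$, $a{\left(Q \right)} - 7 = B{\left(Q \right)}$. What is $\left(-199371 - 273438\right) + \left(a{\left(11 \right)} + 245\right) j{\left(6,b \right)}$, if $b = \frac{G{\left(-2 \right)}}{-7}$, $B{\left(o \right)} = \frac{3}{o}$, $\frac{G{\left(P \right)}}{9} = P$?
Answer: $- \frac{10382373}{22} \approx -4.7193 \cdot 10^{5}$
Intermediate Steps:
$G{\left(P \right)} = 9 P$
$a{\left(Q \right)} = 7 + \frac{3}{Q}$
$b = \frac{18}{7}$ ($b = \frac{9 \left(-2\right)}{-7} = \left(-18\right) \left(- \frac{1}{7}\right) = \frac{18}{7} \approx 2.5714$)
$j{\left(W,p \right)} = \frac{1}{2} + \frac{W}{2}$ ($j{\left(W,p \right)} = -2 + \frac{5 + W}{2} = -2 + \left(\frac{5}{2} + \frac{W}{2}\right) = \frac{1}{2} + \frac{W}{2}$)
$\left(-199371 - 273438\right) + \left(a{\left(11 \right)} + 245\right) j{\left(6,b \right)} = \left(-199371 - 273438\right) + \left(\left(7 + \frac{3}{11}\right) + 245\right) \left(\frac{1}{2} + \frac{1}{2} \cdot 6\right) = -472809 + \left(\left(7 + 3 \cdot \frac{1}{11}\right) + 245\right) \left(\frac{1}{2} + 3\right) = -472809 + \left(\left(7 + \frac{3}{11}\right) + 245\right) \frac{7}{2} = -472809 + \left(\frac{80}{11} + 245\right) \frac{7}{2} = -472809 + \frac{2775}{11} \cdot \frac{7}{2} = -472809 + \frac{19425}{22} = - \frac{10382373}{22}$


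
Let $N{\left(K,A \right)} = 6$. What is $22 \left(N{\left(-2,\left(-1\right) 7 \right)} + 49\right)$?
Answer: $1210$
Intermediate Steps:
$22 \left(N{\left(-2,\left(-1\right) 7 \right)} + 49\right) = 22 \left(6 + 49\right) = 22 \cdot 55 = 1210$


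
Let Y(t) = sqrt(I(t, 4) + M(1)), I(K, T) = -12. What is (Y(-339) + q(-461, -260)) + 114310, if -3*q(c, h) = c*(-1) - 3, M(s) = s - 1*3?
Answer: 342472/3 + I*sqrt(14) ≈ 1.1416e+5 + 3.7417*I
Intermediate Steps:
M(s) = -3 + s (M(s) = s - 3 = -3 + s)
q(c, h) = 1 + c/3 (q(c, h) = -(c*(-1) - 3)/3 = -(-c - 3)/3 = -(-3 - c)/3 = 1 + c/3)
Y(t) = I*sqrt(14) (Y(t) = sqrt(-12 + (-3 + 1)) = sqrt(-12 - 2) = sqrt(-14) = I*sqrt(14))
(Y(-339) + q(-461, -260)) + 114310 = (I*sqrt(14) + (1 + (1/3)*(-461))) + 114310 = (I*sqrt(14) + (1 - 461/3)) + 114310 = (I*sqrt(14) - 458/3) + 114310 = (-458/3 + I*sqrt(14)) + 114310 = 342472/3 + I*sqrt(14)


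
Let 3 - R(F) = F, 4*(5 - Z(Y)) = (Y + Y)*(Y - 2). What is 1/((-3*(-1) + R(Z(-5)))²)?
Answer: 4/1369 ≈ 0.0029218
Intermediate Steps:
Z(Y) = 5 - Y*(-2 + Y)/2 (Z(Y) = 5 - (Y + Y)*(Y - 2)/4 = 5 - 2*Y*(-2 + Y)/4 = 5 - Y*(-2 + Y)/2)
R(F) = 3 - F
1/((-3*(-1) + R(Z(-5)))²) = 1/((-3*(-1) + (3 - (5 - 5 - ½*(-5)²)))²) = 1/((3 + (3 - (5 - 5 - ½*25)))²) = 1/((3 + (3 - (5 - 5 - 25/2)))²) = 1/((3 + (3 - 1*(-25/2)))²) = 1/((3 + (3 + 25/2))²) = 1/((3 + 31/2)²) = 1/((37/2)²) = 1/(1369/4) = 4/1369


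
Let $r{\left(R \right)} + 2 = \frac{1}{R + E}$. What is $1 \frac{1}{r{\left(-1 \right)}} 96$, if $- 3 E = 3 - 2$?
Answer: $- \frac{384}{11} \approx -34.909$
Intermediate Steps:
$E = - \frac{1}{3}$ ($E = - \frac{3 - 2}{3} = \left(- \frac{1}{3}\right) 1 = - \frac{1}{3} \approx -0.33333$)
$r{\left(R \right)} = -2 + \frac{1}{- \frac{1}{3} + R}$ ($r{\left(R \right)} = -2 + \frac{1}{R - \frac{1}{3}} = -2 + \frac{1}{- \frac{1}{3} + R}$)
$1 \frac{1}{r{\left(-1 \right)}} 96 = 1 \frac{1}{\frac{1}{-1 + 3 \left(-1\right)} \left(5 - -6\right)} 96 = 1 \frac{1}{\frac{1}{-1 - 3} \left(5 + 6\right)} 96 = 1 \frac{1}{\frac{1}{-4} \cdot 11} \cdot 96 = 1 \frac{1}{\left(- \frac{1}{4}\right) 11} \cdot 96 = 1 \frac{1}{- \frac{11}{4}} \cdot 96 = 1 \left(- \frac{4}{11}\right) 96 = \left(- \frac{4}{11}\right) 96 = - \frac{384}{11}$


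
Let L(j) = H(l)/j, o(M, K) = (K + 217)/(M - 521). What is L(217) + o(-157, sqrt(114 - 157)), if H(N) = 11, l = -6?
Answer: -39631/147126 - I*sqrt(43)/678 ≈ -0.26937 - 0.0096717*I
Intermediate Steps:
o(M, K) = (217 + K)/(-521 + M)
L(j) = 11/j
L(217) + o(-157, sqrt(114 - 157)) = 11/217 + (217 + sqrt(114 - 157))/(-521 - 157) = 11*(1/217) + (217 + sqrt(-43))/(-678) = 11/217 - (217 + I*sqrt(43))/678 = 11/217 + (-217/678 - I*sqrt(43)/678) = -39631/147126 - I*sqrt(43)/678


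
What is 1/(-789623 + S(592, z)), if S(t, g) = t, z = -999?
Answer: -1/789031 ≈ -1.2674e-6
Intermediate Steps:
1/(-789623 + S(592, z)) = 1/(-789623 + 592) = 1/(-789031) = -1/789031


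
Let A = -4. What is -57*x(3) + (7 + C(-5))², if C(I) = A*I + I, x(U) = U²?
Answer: -29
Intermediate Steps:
C(I) = -3*I (C(I) = -4*I + I = -3*I)
-57*x(3) + (7 + C(-5))² = -57*3² + (7 - 3*(-5))² = -57*9 + (7 + 15)² = -513 + 22² = -513 + 484 = -29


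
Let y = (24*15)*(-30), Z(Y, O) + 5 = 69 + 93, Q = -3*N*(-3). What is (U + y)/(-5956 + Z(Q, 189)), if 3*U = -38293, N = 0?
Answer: 70693/17397 ≈ 4.0635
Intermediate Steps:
U = -38293/3 (U = (1/3)*(-38293) = -38293/3 ≈ -12764.)
Q = 0 (Q = -3*0*(-3) = 0*(-3) = 0)
Z(Y, O) = 157 (Z(Y, O) = -5 + (69 + 93) = -5 + 162 = 157)
y = -10800 (y = 360*(-30) = -10800)
(U + y)/(-5956 + Z(Q, 189)) = (-38293/3 - 10800)/(-5956 + 157) = -70693/3/(-5799) = -70693/3*(-1/5799) = 70693/17397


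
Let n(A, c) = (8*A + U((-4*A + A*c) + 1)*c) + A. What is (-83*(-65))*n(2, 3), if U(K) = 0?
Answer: 97110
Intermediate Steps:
n(A, c) = 9*A (n(A, c) = (8*A + 0*c) + A = (8*A + 0) + A = 8*A + A = 9*A)
(-83*(-65))*n(2, 3) = (-83*(-65))*(9*2) = 5395*18 = 97110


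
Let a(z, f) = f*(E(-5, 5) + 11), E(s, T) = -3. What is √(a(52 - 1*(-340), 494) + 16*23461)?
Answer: 8*√5927 ≈ 615.90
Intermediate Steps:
a(z, f) = 8*f (a(z, f) = f*(-3 + 11) = f*8 = 8*f)
√(a(52 - 1*(-340), 494) + 16*23461) = √(8*494 + 16*23461) = √(3952 + 375376) = √379328 = 8*√5927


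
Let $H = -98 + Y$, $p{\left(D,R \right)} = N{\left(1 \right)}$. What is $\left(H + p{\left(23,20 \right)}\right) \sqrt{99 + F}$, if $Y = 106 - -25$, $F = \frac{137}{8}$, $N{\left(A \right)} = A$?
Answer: $\frac{17 \sqrt{1858}}{2} \approx 366.39$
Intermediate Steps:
$p{\left(D,R \right)} = 1$
$F = \frac{137}{8}$ ($F = 137 \cdot \frac{1}{8} = \frac{137}{8} \approx 17.125$)
$Y = 131$ ($Y = 106 + 25 = 131$)
$H = 33$ ($H = -98 + 131 = 33$)
$\left(H + p{\left(23,20 \right)}\right) \sqrt{99 + F} = \left(33 + 1\right) \sqrt{99 + \frac{137}{8}} = 34 \sqrt{\frac{929}{8}} = 34 \frac{\sqrt{1858}}{4} = \frac{17 \sqrt{1858}}{2}$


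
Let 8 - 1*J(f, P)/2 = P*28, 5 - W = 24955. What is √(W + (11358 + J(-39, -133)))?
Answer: 4*I*√383 ≈ 78.281*I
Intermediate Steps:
W = -24950 (W = 5 - 1*24955 = 5 - 24955 = -24950)
J(f, P) = 16 - 56*P (J(f, P) = 16 - 2*P*28 = 16 - 56*P)
√(W + (11358 + J(-39, -133))) = √(-24950 + (11358 + (16 - 56*(-133)))) = √(-24950 + (11358 + (16 + 7448))) = √(-24950 + (11358 + 7464)) = √(-24950 + 18822) = √(-6128) = 4*I*√383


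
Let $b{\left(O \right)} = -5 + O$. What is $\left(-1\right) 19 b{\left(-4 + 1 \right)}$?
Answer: $152$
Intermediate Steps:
$\left(-1\right) 19 b{\left(-4 + 1 \right)} = \left(-1\right) 19 \left(-5 + \left(-4 + 1\right)\right) = - 19 \left(-5 - 3\right) = \left(-19\right) \left(-8\right) = 152$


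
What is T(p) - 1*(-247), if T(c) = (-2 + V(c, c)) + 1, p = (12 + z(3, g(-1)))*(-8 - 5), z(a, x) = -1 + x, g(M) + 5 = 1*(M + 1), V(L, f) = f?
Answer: 168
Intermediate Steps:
g(M) = -4 + M (g(M) = -5 + 1*(M + 1) = -5 + 1*(1 + M) = -5 + (1 + M) = -4 + M)
p = -78 (p = (12 + (-1 + (-4 - 1)))*(-8 - 5) = (12 + (-1 - 5))*(-13) = (12 - 6)*(-13) = 6*(-13) = -78)
T(c) = -1 + c (T(c) = (-2 + c) + 1 = -1 + c)
T(p) - 1*(-247) = (-1 - 78) - 1*(-247) = -79 + 247 = 168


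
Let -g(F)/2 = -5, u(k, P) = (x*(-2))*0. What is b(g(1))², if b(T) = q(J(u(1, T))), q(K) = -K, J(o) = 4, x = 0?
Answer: 16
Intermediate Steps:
u(k, P) = 0 (u(k, P) = (0*(-2))*0 = 0*0 = 0)
g(F) = 10 (g(F) = -2*(-5) = 10)
b(T) = -4 (b(T) = -1*4 = -4)
b(g(1))² = (-4)² = 16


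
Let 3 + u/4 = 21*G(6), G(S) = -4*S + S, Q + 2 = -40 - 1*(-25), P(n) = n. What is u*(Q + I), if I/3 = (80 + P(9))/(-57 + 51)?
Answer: 93726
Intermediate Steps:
Q = -17 (Q = -2 + (-40 - 1*(-25)) = -2 + (-40 + 25) = -2 - 15 = -17)
G(S) = -3*S
I = -89/2 (I = 3*((80 + 9)/(-57 + 51)) = 3*(89/(-6)) = 3*(89*(-⅙)) = 3*(-89/6) = -89/2 ≈ -44.500)
u = -1524 (u = -12 + 4*(21*(-3*6)) = -12 + 4*(21*(-18)) = -12 + 4*(-378) = -12 - 1512 = -1524)
u*(Q + I) = -1524*(-17 - 89/2) = -1524*(-123/2) = 93726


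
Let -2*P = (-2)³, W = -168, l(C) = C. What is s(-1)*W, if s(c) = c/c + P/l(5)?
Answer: -1512/5 ≈ -302.40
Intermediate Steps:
P = 4 (P = -½*(-2)³ = -½*(-8) = 4)
s(c) = 9/5 (s(c) = c/c + 4/5 = 1 + 4*(⅕) = 1 + ⅘ = 9/5)
s(-1)*W = (9/5)*(-168) = -1512/5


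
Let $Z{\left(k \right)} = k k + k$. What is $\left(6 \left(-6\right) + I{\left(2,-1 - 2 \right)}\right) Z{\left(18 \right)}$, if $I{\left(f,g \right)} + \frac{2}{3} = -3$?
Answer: $-13566$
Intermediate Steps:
$I{\left(f,g \right)} = - \frac{11}{3}$ ($I{\left(f,g \right)} = - \frac{2}{3} - 3 = - \frac{11}{3}$)
$Z{\left(k \right)} = k + k^{2}$ ($Z{\left(k \right)} = k^{2} + k = k + k^{2}$)
$\left(6 \left(-6\right) + I{\left(2,-1 - 2 \right)}\right) Z{\left(18 \right)} = \left(6 \left(-6\right) - \frac{11}{3}\right) 18 \left(1 + 18\right) = \left(-36 - \frac{11}{3}\right) 18 \cdot 19 = \left(- \frac{119}{3}\right) 342 = -13566$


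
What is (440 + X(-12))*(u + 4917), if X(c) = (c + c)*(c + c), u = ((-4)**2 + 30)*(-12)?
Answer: 4434840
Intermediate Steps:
u = -552 (u = (16 + 30)*(-12) = 46*(-12) = -552)
X(c) = 4*c**2 (X(c) = (2*c)*(2*c) = 4*c**2)
(440 + X(-12))*(u + 4917) = (440 + 4*(-12)**2)*(-552 + 4917) = (440 + 4*144)*4365 = (440 + 576)*4365 = 1016*4365 = 4434840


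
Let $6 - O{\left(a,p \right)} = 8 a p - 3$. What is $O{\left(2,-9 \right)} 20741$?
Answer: $3173373$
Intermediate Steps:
$O{\left(a,p \right)} = 9 - 8 a p$ ($O{\left(a,p \right)} = 6 - \left(8 a p - 3\right) = 6 - \left(-3 + 8 a p\right) = 9 - 8 a p$)
$O{\left(2,-9 \right)} 20741 = \left(9 - 16 \left(-9\right)\right) 20741 = \left(9 + 144\right) 20741 = 153 \cdot 20741 = 3173373$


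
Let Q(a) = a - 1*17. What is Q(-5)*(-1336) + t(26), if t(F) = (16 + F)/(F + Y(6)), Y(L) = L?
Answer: 470293/16 ≈ 29393.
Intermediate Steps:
Q(a) = -17 + a (Q(a) = a - 17 = -17 + a)
t(F) = (16 + F)/(6 + F) (t(F) = (16 + F)/(F + 6) = (16 + F)/(6 + F))
Q(-5)*(-1336) + t(26) = (-17 - 5)*(-1336) + (16 + 26)/(6 + 26) = -22*(-1336) + 42/32 = 29392 + (1/32)*42 = 29392 + 21/16 = 470293/16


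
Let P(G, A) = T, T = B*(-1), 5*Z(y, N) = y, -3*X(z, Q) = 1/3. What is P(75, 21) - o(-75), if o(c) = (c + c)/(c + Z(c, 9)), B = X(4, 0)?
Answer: -14/9 ≈ -1.5556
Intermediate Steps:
X(z, Q) = -⅑ (X(z, Q) = -⅓/3 = -⅓*⅓ = -⅑)
Z(y, N) = y/5
B = -⅑ ≈ -0.11111
o(c) = 5/3 (o(c) = (c + c)/(c + c/5) = (2*c)/((6*c/5)) = (2*c)*(5/(6*c)) = 5/3)
T = ⅑ (T = -⅑*(-1) = ⅑ ≈ 0.11111)
P(G, A) = ⅑
P(75, 21) - o(-75) = ⅑ - 1*5/3 = ⅑ - 5/3 = -14/9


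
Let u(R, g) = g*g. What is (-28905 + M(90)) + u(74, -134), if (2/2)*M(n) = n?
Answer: -10859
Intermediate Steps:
u(R, g) = g²
M(n) = n
(-28905 + M(90)) + u(74, -134) = (-28905 + 90) + (-134)² = -28815 + 17956 = -10859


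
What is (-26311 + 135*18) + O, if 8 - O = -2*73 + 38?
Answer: -23765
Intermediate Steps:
O = 116 (O = 8 - (-2*73 + 38) = 8 - (-146 + 38) = 8 - 1*(-108) = 8 + 108 = 116)
(-26311 + 135*18) + O = (-26311 + 135*18) + 116 = (-26311 + 2430) + 116 = -23881 + 116 = -23765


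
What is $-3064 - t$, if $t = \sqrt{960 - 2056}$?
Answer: $-3064 - 2 i \sqrt{274} \approx -3064.0 - 33.106 i$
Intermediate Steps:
$t = 2 i \sqrt{274}$ ($t = \sqrt{-1096} = 2 i \sqrt{274} \approx 33.106 i$)
$-3064 - t = -3064 - 2 i \sqrt{274}$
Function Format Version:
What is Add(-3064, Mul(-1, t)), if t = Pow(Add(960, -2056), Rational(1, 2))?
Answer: Add(-3064, Mul(-2, I, Pow(274, Rational(1, 2)))) ≈ Add(-3064.0, Mul(-33.106, I))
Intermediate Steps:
t = Mul(2, I, Pow(274, Rational(1, 2))) (t = Pow(-1096, Rational(1, 2)) = Mul(2, I, Pow(274, Rational(1, 2))) ≈ Mul(33.106, I))
Add(-3064, Mul(-1, t)) = Add(-3064, Mul(-1, Mul(2, I, Pow(274, Rational(1, 2))))) = Add(-3064, Mul(-2, I, Pow(274, Rational(1, 2))))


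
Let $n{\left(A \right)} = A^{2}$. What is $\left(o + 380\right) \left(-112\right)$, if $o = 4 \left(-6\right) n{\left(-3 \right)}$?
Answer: $-18368$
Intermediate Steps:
$o = -216$ ($o = 4 \left(-6\right) \left(-3\right)^{2} = \left(-24\right) 9 = -216$)
$\left(o + 380\right) \left(-112\right) = \left(-216 + 380\right) \left(-112\right) = 164 \left(-112\right) = -18368$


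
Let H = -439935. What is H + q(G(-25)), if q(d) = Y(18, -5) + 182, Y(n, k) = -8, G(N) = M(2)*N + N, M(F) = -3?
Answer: -439761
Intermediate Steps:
G(N) = -2*N (G(N) = -3*N + N = -2*N)
q(d) = 174 (q(d) = -8 + 182 = 174)
H + q(G(-25)) = -439935 + 174 = -439761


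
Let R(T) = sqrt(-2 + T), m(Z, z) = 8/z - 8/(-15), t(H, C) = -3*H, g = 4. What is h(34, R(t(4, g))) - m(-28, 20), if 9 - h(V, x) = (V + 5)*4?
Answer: -2219/15 ≈ -147.93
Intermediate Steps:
m(Z, z) = 8/15 + 8/z (m(Z, z) = 8/z - 8*(-1/15) = 8/z + 8/15 = 8/15 + 8/z)
h(V, x) = -11 - 4*V (h(V, x) = 9 - (V + 5)*4 = 9 - (5 + V)*4 = 9 - (20 + 4*V) = 9 + (-20 - 4*V) = -11 - 4*V)
h(34, R(t(4, g))) - m(-28, 20) = (-11 - 4*34) - (8/15 + 8/20) = (-11 - 136) - (8/15 + 8*(1/20)) = -147 - (8/15 + 2/5) = -147 - 1*14/15 = -147 - 14/15 = -2219/15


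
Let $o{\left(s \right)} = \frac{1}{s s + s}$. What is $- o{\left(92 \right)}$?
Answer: $- \frac{1}{8556} \approx -0.00011688$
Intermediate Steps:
$o{\left(s \right)} = \frac{1}{s + s^{2}}$ ($o{\left(s \right)} = \frac{1}{s^{2} + s} = \frac{1}{s + s^{2}}$)
$- o{\left(92 \right)} = - \frac{1}{92 \left(1 + 92\right)} = - \frac{1}{92 \cdot 93} = \left(-1\right) \frac{1}{8556} = - \frac{1}{8556}$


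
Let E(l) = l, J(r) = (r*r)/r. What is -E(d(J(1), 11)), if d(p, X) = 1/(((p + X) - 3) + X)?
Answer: -1/20 ≈ -0.050000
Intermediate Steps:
J(r) = r (J(r) = r²/r = r)
d(p, X) = 1/(-3 + p + 2*X) (d(p, X) = 1/(((X + p) - 3) + X) = 1/((-3 + X + p) + X) = 1/(-3 + p + 2*X))
-E(d(J(1), 11)) = -1/(-3 + 1 + 2*11) = -1/(-3 + 1 + 22) = -1/20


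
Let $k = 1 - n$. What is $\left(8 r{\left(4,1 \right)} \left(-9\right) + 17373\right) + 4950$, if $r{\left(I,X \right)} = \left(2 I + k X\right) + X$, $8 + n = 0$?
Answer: $21027$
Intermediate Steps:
$n = -8$ ($n = -8 + 0 = -8$)
$k = 9$ ($k = 1 - -8 = 1 + 8 = 9$)
$r{\left(I,X \right)} = 2 I + 10 X$ ($r{\left(I,X \right)} = \left(2 I + 9 X\right) + X = 2 I + 10 X$)
$\left(8 r{\left(4,1 \right)} \left(-9\right) + 17373\right) + 4950 = \left(8 \left(2 \cdot 4 + 10 \cdot 1\right) \left(-9\right) + 17373\right) + 4950 = \left(8 \left(8 + 10\right) \left(-9\right) + 17373\right) + 4950 = \left(8 \cdot 18 \left(-9\right) + 17373\right) + 4950 = \left(144 \left(-9\right) + 17373\right) + 4950 = \left(-1296 + 17373\right) + 4950 = 16077 + 4950 = 21027$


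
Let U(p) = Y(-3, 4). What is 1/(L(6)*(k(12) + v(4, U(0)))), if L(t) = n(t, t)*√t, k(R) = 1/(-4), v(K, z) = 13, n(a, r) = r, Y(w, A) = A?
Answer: √6/459 ≈ 0.0053366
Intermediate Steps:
U(p) = 4
k(R) = -¼
L(t) = t^(3/2) (L(t) = t*√t = t^(3/2))
1/(L(6)*(k(12) + v(4, U(0)))) = 1/(6^(3/2)*(-¼ + 13)) = 1/((6*√6)*(51/4)) = 1/(153*√6/2) = √6/459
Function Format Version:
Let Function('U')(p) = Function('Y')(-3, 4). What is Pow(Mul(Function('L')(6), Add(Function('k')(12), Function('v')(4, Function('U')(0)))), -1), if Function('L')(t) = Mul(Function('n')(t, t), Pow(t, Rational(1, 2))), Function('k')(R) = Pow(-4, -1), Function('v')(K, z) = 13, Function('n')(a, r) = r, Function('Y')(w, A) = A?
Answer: Mul(Rational(1, 459), Pow(6, Rational(1, 2))) ≈ 0.0053366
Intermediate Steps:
Function('U')(p) = 4
Function('k')(R) = Rational(-1, 4)
Function('L')(t) = Pow(t, Rational(3, 2)) (Function('L')(t) = Mul(t, Pow(t, Rational(1, 2))) = Pow(t, Rational(3, 2)))
Pow(Mul(Function('L')(6), Add(Function('k')(12), Function('v')(4, Function('U')(0)))), -1) = Pow(Mul(Pow(6, Rational(3, 2)), Add(Rational(-1, 4), 13)), -1) = Pow(Mul(Mul(6, Pow(6, Rational(1, 2))), Rational(51, 4)), -1) = Pow(Mul(Rational(153, 2), Pow(6, Rational(1, 2))), -1) = Mul(Rational(1, 459), Pow(6, Rational(1, 2)))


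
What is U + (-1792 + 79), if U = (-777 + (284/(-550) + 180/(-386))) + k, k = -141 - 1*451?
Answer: -163629306/53075 ≈ -3083.0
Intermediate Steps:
k = -592 (k = -141 - 451 = -592)
U = -72711831/53075 (U = (-777 + (284/(-550) + 180/(-386))) - 592 = (-777 + (284*(-1/550) + 180*(-1/386))) - 592 = (-777 + (-142/275 - 90/193)) - 592 = (-777 - 52156/53075) - 592 = -41291431/53075 - 592 = -72711831/53075 ≈ -1370.0)
U + (-1792 + 79) = -72711831/53075 + (-1792 + 79) = -72711831/53075 - 1713 = -163629306/53075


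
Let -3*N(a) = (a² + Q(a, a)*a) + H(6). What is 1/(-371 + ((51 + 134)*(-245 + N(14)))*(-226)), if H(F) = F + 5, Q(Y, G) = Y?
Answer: 3/47578667 ≈ 6.3053e-8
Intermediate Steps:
H(F) = 5 + F
N(a) = -11/3 - 2*a²/3 (N(a) = -((a² + a*a) + (5 + 6))/3 = -((a² + a²) + 11)/3 = -(2*a² + 11)/3 = -(11 + 2*a²)/3 = -11/3 - 2*a²/3)
1/(-371 + ((51 + 134)*(-245 + N(14)))*(-226)) = 1/(-371 + ((51 + 134)*(-245 + (-11/3 - ⅔*14²)))*(-226)) = 1/(-371 + (185*(-245 + (-11/3 - ⅔*196)))*(-226)) = 1/(-371 + (185*(-245 + (-11/3 - 392/3)))*(-226)) = 1/(-371 + (185*(-245 - 403/3))*(-226)) = 1/(-371 + (185*(-1138/3))*(-226)) = 1/(-371 - 210530/3*(-226)) = 1/(-371 + 47579780/3) = 1/(47578667/3) = 3/47578667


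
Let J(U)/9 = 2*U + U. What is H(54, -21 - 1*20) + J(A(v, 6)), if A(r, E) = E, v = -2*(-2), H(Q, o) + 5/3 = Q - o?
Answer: 766/3 ≈ 255.33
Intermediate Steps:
H(Q, o) = -5/3 + Q - o (H(Q, o) = -5/3 + (Q - o) = -5/3 + Q - o)
v = 4
J(U) = 27*U (J(U) = 9*(2*U + U) = 9*(3*U) = 27*U)
H(54, -21 - 1*20) + J(A(v, 6)) = (-5/3 + 54 - (-21 - 1*20)) + 27*6 = (-5/3 + 54 - (-21 - 20)) + 162 = (-5/3 + 54 - 1*(-41)) + 162 = (-5/3 + 54 + 41) + 162 = 280/3 + 162 = 766/3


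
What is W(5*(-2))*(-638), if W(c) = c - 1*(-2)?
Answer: 5104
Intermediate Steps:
W(c) = 2 + c (W(c) = c + 2 = 2 + c)
W(5*(-2))*(-638) = (2 + 5*(-2))*(-638) = (2 - 10)*(-638) = -8*(-638) = 5104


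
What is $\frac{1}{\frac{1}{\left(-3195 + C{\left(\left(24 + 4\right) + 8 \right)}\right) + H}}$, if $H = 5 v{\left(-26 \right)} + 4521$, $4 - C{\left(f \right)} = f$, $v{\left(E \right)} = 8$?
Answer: $1334$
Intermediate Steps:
$C{\left(f \right)} = 4 - f$
$H = 4561$ ($H = 5 \cdot 8 + 4521 = 40 + 4521 = 4561$)
$\frac{1}{\frac{1}{\left(-3195 + C{\left(\left(24 + 4\right) + 8 \right)}\right) + H}} = \frac{1}{\frac{1}{\left(-3195 + \left(4 - \left(\left(24 + 4\right) + 8\right)\right)\right) + 4561}} = \frac{1}{\frac{1}{\left(-3195 + \left(4 - \left(28 + 8\right)\right)\right) + 4561}} = \frac{1}{\frac{1}{\left(-3195 + \left(4 - 36\right)\right) + 4561}} = \frac{1}{\frac{1}{\left(-3195 - 32\right) + 4561}} = \frac{1}{\frac{1}{-3227 + 4561}} = \frac{1}{\frac{1}{1334}} = 1334$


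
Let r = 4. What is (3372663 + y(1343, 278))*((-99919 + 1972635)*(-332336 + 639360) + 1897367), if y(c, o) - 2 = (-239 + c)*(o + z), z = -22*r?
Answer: 2059789247129866175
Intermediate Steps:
z = -88 (z = -22*4 = -88)
y(c, o) = 2 + (-239 + c)*(-88 + o) (y(c, o) = 2 + (-239 + c)*(o - 88) = 2 + (-239 + c)*(-88 + o))
(3372663 + y(1343, 278))*((-99919 + 1972635)*(-332336 + 639360) + 1897367) = (3372663 + (21034 - 239*278 - 88*1343 + 1343*278))*((-99919 + 1972635)*(-332336 + 639360) + 1897367) = (3372663 + (21034 - 66442 - 118184 + 373354))*(1872716*307024 + 1897367) = (3372663 + 209762)*(574968757184 + 1897367) = 3582425*574970654551 = 2059789247129866175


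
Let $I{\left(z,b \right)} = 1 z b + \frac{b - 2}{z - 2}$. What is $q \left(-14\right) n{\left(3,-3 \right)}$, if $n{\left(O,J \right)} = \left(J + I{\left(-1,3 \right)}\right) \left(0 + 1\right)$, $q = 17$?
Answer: $\frac{4522}{3} \approx 1507.3$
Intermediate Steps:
$I{\left(z,b \right)} = b z + \frac{-2 + b}{-2 + z}$ ($I{\left(z,b \right)} = z b + \frac{-2 + b}{-2 + z} = b z + \frac{-2 + b}{-2 + z}$)
$n{\left(O,J \right)} = - \frac{10}{3} + J$ ($n{\left(O,J \right)} = \left(J + \frac{-2 + 3 + 3 \left(-1\right)^{2} - 6 \left(-1\right)}{-2 - 1}\right) \left(0 + 1\right) = \left(J + \frac{-2 + 3 + 3 \cdot 1 + 6}{-3}\right) 1 = \left(J - \frac{-2 + 3 + 3 + 6}{3}\right) 1 = \left(J - \frac{10}{3}\right) 1 = \left(- \frac{10}{3} + J\right) 1 = - \frac{10}{3} + J$)
$q \left(-14\right) n{\left(3,-3 \right)} = 17 \left(-14\right) \left(- \frac{10}{3} - 3\right) = \left(-238\right) \left(- \frac{19}{3}\right) = \frac{4522}{3}$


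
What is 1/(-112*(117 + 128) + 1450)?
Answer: -1/25990 ≈ -3.8476e-5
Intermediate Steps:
1/(-112*(117 + 128) + 1450) = 1/(-112*245 + 1450) = 1/(-27440 + 1450) = 1/(-25990) = -1/25990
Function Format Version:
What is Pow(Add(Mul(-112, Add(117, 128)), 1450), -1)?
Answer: Rational(-1, 25990) ≈ -3.8476e-5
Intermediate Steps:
Pow(Add(Mul(-112, Add(117, 128)), 1450), -1) = Pow(Add(Mul(-112, 245), 1450), -1) = Pow(Add(-27440, 1450), -1) = Pow(-25990, -1) = Rational(-1, 25990)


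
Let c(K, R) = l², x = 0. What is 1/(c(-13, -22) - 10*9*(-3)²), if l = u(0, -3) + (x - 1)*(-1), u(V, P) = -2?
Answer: -1/809 ≈ -0.0012361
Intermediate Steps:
l = -1 (l = -2 + (0 - 1)*(-1) = -2 - 1*(-1) = -2 + 1 = -1)
c(K, R) = 1 (c(K, R) = (-1)² = 1)
1/(c(-13, -22) - 10*9*(-3)²) = 1/(1 - 10*9*(-3)²) = 1/(1 - 90*9) = 1/(1 - 810) = 1/(-809) = -1/809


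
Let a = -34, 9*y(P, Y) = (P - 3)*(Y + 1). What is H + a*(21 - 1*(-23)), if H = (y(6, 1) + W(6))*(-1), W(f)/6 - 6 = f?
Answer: -4706/3 ≈ -1568.7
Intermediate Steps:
y(P, Y) = (1 + Y)*(-3 + P)/9 (y(P, Y) = ((P - 3)*(Y + 1))/9 = ((-3 + P)*(1 + Y))/9 = ((1 + Y)*(-3 + P))/9 = (1 + Y)*(-3 + P)/9)
W(f) = 36 + 6*f
H = -218/3 (H = ((-⅓ - ⅓*1 + (⅑)*6 + (⅑)*6*1) + (36 + 6*6))*(-1) = ((-⅓ - ⅓ + ⅔ + ⅔) + (36 + 36))*(-1) = (⅔ + 72)*(-1) = (218/3)*(-1) = -218/3 ≈ -72.667)
H + a*(21 - 1*(-23)) = -218/3 - 34*(21 - 1*(-23)) = -218/3 - 34*(21 + 23) = -218/3 - 34*44 = -218/3 - 1496 = -4706/3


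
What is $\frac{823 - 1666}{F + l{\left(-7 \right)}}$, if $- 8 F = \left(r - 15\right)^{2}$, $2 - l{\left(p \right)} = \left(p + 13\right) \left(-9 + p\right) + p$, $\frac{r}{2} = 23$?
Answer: $\frac{6744}{121} \approx 55.736$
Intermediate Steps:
$r = 46$ ($r = 2 \cdot 23 = 46$)
$l{\left(p \right)} = 2 - p - \left(-9 + p\right) \left(13 + p\right)$ ($l{\left(p \right)} = 2 - \left(\left(p + 13\right) \left(-9 + p\right) + p\right) = 2 - \left(\left(13 + p\right) \left(-9 + p\right) + p\right) = 2 - \left(\left(-9 + p\right) \left(13 + p\right) + p\right) = 2 - \left(p + \left(-9 + p\right) \left(13 + p\right)\right) = 2 - p - \left(-9 + p\right) \left(13 + p\right)$)
$F = - \frac{961}{8}$ ($F = - \frac{\left(46 - 15\right)^{2}}{8} = - \frac{31^{2}}{8} = \left(- \frac{1}{8}\right) 961 = - \frac{961}{8} \approx -120.13$)
$\frac{823 - 1666}{F + l{\left(-7 \right)}} = \frac{823 - 1666}{- \frac{961}{8} - -105} = - \frac{843}{- \frac{961}{8} + \left(119 - 49 + 35\right)} = - \frac{843}{- \frac{961}{8} + 105} = - \frac{843}{- \frac{121}{8}} = \left(-843\right) \left(- \frac{8}{121}\right) = \frac{6744}{121}$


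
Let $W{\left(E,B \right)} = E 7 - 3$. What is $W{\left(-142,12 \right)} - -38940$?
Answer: $37943$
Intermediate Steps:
$W{\left(E,B \right)} = -3 + 7 E$ ($W{\left(E,B \right)} = 7 E - 3 = -3 + 7 E$)
$W{\left(-142,12 \right)} - -38940 = \left(-3 + 7 \left(-142\right)\right) - -38940 = \left(-3 - 994\right) + 38940 = -997 + 38940 = 37943$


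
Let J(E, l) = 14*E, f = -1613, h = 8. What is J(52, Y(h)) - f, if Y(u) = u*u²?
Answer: 2341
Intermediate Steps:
Y(u) = u³
J(52, Y(h)) - f = 14*52 - 1*(-1613) = 728 + 1613 = 2341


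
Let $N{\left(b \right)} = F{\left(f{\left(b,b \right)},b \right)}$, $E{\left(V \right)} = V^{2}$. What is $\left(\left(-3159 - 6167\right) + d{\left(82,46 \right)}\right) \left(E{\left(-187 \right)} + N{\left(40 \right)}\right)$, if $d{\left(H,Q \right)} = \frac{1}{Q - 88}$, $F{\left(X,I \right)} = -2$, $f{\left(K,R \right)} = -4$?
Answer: $- \frac{13696329131}{42} \approx -3.261 \cdot 10^{8}$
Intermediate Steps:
$N{\left(b \right)} = -2$
$d{\left(H,Q \right)} = \frac{1}{-88 + Q}$
$\left(\left(-3159 - 6167\right) + d{\left(82,46 \right)}\right) \left(E{\left(-187 \right)} + N{\left(40 \right)}\right) = \left(\left(-3159 - 6167\right) + \frac{1}{-88 + 46}\right) \left(\left(-187\right)^{2} - 2\right) = \left(\left(-3159 - 6167\right) + \frac{1}{-42}\right) \left(34969 - 2\right) = \left(-9326 - \frac{1}{42}\right) 34967 = \left(- \frac{391693}{42}\right) 34967 = - \frac{13696329131}{42}$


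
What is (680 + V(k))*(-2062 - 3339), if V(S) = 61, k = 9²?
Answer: -4002141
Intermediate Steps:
k = 81
(680 + V(k))*(-2062 - 3339) = (680 + 61)*(-2062 - 3339) = 741*(-5401) = -4002141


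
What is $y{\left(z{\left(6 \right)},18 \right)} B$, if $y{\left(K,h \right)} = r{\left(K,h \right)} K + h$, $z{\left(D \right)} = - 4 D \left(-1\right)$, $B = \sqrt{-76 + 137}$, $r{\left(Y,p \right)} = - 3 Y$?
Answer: $- 1710 \sqrt{61} \approx -13356.0$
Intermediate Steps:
$B = \sqrt{61} \approx 7.8102$
$z{\left(D \right)} = 4 D$
$y{\left(K,h \right)} = h - 3 K^{2}$ ($y{\left(K,h \right)} = - 3 K K + h = - 3 K^{2} + h = h - 3 K^{2}$)
$y{\left(z{\left(6 \right)},18 \right)} B = \left(18 - 3 \left(4 \cdot 6\right)^{2}\right) \sqrt{61} = \left(18 - 3 \cdot 24^{2}\right) \sqrt{61} = \left(18 - 1728\right) \sqrt{61} = - 1710 \sqrt{61}$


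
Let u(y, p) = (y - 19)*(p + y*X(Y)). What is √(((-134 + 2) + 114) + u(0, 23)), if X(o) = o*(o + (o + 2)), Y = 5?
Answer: I*√455 ≈ 21.331*I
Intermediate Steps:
X(o) = o*(2 + 2*o) (X(o) = o*(o + (2 + o)) = o*(2 + 2*o))
u(y, p) = (-19 + y)*(p + 60*y) (u(y, p) = (y - 19)*(p + y*(2*5*(1 + 5))) = (-19 + y)*(p + y*(2*5*6)) = (-19 + y)*(p + y*60) = (-19 + y)*(p + 60*y))
√(((-134 + 2) + 114) + u(0, 23)) = √(((-134 + 2) + 114) + (-1140*0 - 19*23 + 60*0² + 23*0)) = √((-132 + 114) + (0 - 437 + 60*0 + 0)) = √(-18 + (0 - 437 + 0 + 0)) = √(-18 - 437) = √(-455) = I*√455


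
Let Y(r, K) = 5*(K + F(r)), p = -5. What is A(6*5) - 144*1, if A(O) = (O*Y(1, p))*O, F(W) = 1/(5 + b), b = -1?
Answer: -21519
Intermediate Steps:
F(W) = 1/4 (F(W) = 1/(5 - 1) = 1/4)
Y(r, K) = 5/4 + 5*K (Y(r, K) = 5*(K + 1/4) = 5*(1/4 + K) = 5/4 + 5*K)
A(O) = -95*O**2/4 (A(O) = (O*(5/4 + 5*(-5)))*O = (O*(5/4 - 25))*O = (O*(-95/4))*O = (-95*O/4)*O = -95*O**2/4)
A(6*5) - 144*1 = -95*(6*5)**2/4 - 144*1 = -95/4*30**2 - 144 = -95/4*900 - 144 = -21375 - 144 = -21519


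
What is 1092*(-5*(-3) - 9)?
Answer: 6552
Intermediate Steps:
1092*(-5*(-3) - 9) = 1092*(15 - 9) = 1092*6 = 6552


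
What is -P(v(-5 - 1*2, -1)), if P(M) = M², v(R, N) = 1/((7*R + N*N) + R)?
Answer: -1/3025 ≈ -0.00033058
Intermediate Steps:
v(R, N) = 1/(N² + 8*R) (v(R, N) = 1/((7*R + N²) + R) = 1/((N² + 7*R) + R) = 1/(N² + 8*R))
-P(v(-5 - 1*2, -1)) = -(1/((-1)² + 8*(-5 - 1*2)))² = -(1/(1 + 8*(-5 - 2)))² = -(1/(1 + 8*(-7)))² = -(1/(1 - 56))² = -(1/(-55))² = -(-1/55)² = -1*1/3025 = -1/3025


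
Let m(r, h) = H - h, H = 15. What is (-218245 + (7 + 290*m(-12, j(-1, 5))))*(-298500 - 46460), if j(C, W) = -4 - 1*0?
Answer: 73382650880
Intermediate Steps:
j(C, W) = -4 (j(C, W) = -4 + 0 = -4)
m(r, h) = 15 - h
(-218245 + (7 + 290*m(-12, j(-1, 5))))*(-298500 - 46460) = (-218245 + (7 + 290*(15 - 1*(-4))))*(-298500 - 46460) = (-218245 + (7 + 290*(15 + 4)))*(-344960) = (-218245 + (7 + 290*19))*(-344960) = (-218245 + (7 + 5510))*(-344960) = (-218245 + 5517)*(-344960) = -212728*(-344960) = 73382650880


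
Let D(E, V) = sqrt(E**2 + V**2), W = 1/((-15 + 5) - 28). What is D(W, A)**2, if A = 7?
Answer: 70757/1444 ≈ 49.001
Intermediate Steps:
W = -1/38 (W = 1/(-10 - 28) = 1/(-38) = -1/38 ≈ -0.026316)
D(W, A)**2 = (sqrt((-1/38)**2 + 7**2))**2 = (sqrt(1/1444 + 49))**2 = (sqrt(70757/1444))**2 = (sqrt(70757)/38)**2 = 70757/1444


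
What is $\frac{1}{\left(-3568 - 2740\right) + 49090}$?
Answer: $\frac{1}{42782} \approx 2.3374 \cdot 10^{-5}$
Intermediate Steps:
$\frac{1}{\left(-3568 - 2740\right) + 49090} = \frac{1}{-6308 + 49090} = \frac{1}{42782}$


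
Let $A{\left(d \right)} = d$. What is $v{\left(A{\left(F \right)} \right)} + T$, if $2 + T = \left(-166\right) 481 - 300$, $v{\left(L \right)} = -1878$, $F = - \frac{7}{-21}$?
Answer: $-82026$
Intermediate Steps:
$F = \frac{1}{3}$ ($F = \left(-7\right) \left(- \frac{1}{21}\right) = \frac{1}{3} \approx 0.33333$)
$T = -80148$ ($T = -2 - 80146 = -80148$)
$v{\left(A{\left(F \right)} \right)} + T = -1878 - 80148 = -82026$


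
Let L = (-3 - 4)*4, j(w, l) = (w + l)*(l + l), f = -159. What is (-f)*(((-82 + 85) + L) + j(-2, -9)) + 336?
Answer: 27843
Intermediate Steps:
j(w, l) = 2*l*(l + w) (j(w, l) = (l + w)*(2*l) = 2*l*(l + w))
L = -28 (L = -7*4 = -28)
(-f)*(((-82 + 85) + L) + j(-2, -9)) + 336 = (-1*(-159))*(((-82 + 85) - 28) + 2*(-9)*(-9 - 2)) + 336 = 159*((3 - 28) + 2*(-9)*(-11)) + 336 = 159*(-25 + 198) + 336 = 159*173 + 336 = 27507 + 336 = 27843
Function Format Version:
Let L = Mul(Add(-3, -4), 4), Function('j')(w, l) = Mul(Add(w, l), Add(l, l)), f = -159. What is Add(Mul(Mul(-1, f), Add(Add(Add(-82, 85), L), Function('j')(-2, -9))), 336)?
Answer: 27843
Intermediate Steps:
Function('j')(w, l) = Mul(2, l, Add(l, w)) (Function('j')(w, l) = Mul(Add(l, w), Mul(2, l)) = Mul(2, l, Add(l, w)))
L = -28 (L = Mul(-7, 4) = -28)
Add(Mul(Mul(-1, f), Add(Add(Add(-82, 85), L), Function('j')(-2, -9))), 336) = Add(Mul(Mul(-1, -159), Add(Add(Add(-82, 85), -28), Mul(2, -9, Add(-9, -2)))), 336) = Add(Mul(159, Add(Add(3, -28), Mul(2, -9, -11))), 336) = Add(Mul(159, Add(-25, 198)), 336) = Add(Mul(159, 173), 336) = Add(27507, 336) = 27843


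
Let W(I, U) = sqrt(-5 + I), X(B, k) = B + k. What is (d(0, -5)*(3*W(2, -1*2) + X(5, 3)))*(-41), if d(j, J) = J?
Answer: 1640 + 615*I*sqrt(3) ≈ 1640.0 + 1065.2*I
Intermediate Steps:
(d(0, -5)*(3*W(2, -1*2) + X(5, 3)))*(-41) = -5*(3*sqrt(-5 + 2) + (5 + 3))*(-41) = -5*(3*sqrt(-3) + 8)*(-41) = -5*(3*(I*sqrt(3)) + 8)*(-41) = -5*(3*I*sqrt(3) + 8)*(-41) = -5*(8 + 3*I*sqrt(3))*(-41) = (-40 - 15*I*sqrt(3))*(-41) = 1640 + 615*I*sqrt(3)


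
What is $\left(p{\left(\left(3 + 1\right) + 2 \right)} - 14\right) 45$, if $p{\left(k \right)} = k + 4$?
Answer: $-180$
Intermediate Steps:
$p{\left(k \right)} = 4 + k$
$\left(p{\left(\left(3 + 1\right) + 2 \right)} - 14\right) 45 = \left(\left(4 + \left(\left(3 + 1\right) + 2\right)\right) - 14\right) 45 = \left(\left(4 + \left(4 + 2\right)\right) - 14\right) 45 = \left(\left(4 + 6\right) - 14\right) 45 = \left(10 - 14\right) 45 = \left(-4\right) 45 = -180$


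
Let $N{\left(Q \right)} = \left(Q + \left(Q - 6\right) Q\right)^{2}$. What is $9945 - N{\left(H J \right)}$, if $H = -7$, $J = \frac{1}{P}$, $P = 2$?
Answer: $\frac{144959}{16} \approx 9059.9$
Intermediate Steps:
$J = \frac{1}{2} \approx 0.5$
$N{\left(Q \right)} = \left(Q + Q \left(-6 + Q\right)\right)^{2}$ ($N{\left(Q \right)} = \left(Q + \left(Q - 6\right) Q\right)^{2} = \left(Q + \left(-6 + Q\right) Q\right)^{2} = \left(Q + Q \left(-6 + Q\right)\right)^{2}$)
$9945 - N{\left(H J \right)} = 9945 - \left(\left(-7\right) \frac{1}{2}\right)^{2} \left(-5 - \frac{7}{2}\right)^{2} = 9945 - \left(- \frac{7}{2}\right)^{2} \left(-5 - \frac{7}{2}\right)^{2} = 9945 - \frac{49 \left(- \frac{17}{2}\right)^{2}}{4} = 9945 - \frac{49}{4} \cdot \frac{289}{4} = 9945 - \frac{14161}{16} = \frac{144959}{16}$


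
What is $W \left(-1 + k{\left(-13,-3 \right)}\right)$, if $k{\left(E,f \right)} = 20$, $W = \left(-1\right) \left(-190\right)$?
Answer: $3610$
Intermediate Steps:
$W = 190$
$W \left(-1 + k{\left(-13,-3 \right)}\right) = 190 \left(-1 + 20\right) = 190 \cdot 19 = 3610$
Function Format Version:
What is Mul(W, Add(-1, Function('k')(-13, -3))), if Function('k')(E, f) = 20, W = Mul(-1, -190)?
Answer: 3610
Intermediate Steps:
W = 190
Mul(W, Add(-1, Function('k')(-13, -3))) = Mul(190, Add(-1, 20)) = Mul(190, 19) = 3610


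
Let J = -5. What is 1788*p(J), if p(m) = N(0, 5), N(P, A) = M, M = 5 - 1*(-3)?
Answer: 14304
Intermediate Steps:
M = 8 (M = 5 + 3 = 8)
N(P, A) = 8
p(m) = 8
1788*p(J) = 1788*8 = 14304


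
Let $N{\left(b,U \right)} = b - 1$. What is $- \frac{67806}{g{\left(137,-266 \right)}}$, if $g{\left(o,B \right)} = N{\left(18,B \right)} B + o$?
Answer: $\frac{67806}{4385} \approx 15.463$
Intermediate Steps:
$N{\left(b,U \right)} = -1 + b$ ($N{\left(b,U \right)} = b - 1 = -1 + b$)
$g{\left(o,B \right)} = o + 17 B$ ($g{\left(o,B \right)} = \left(-1 + 18\right) B + o = 17 B + o = o + 17 B$)
$- \frac{67806}{g{\left(137,-266 \right)}} = - \frac{67806}{137 + 17 \left(-266\right)} = - \frac{67806}{137 - 4522} = - \frac{67806}{-4385} = \left(-67806\right) \left(- \frac{1}{4385}\right) = \frac{67806}{4385}$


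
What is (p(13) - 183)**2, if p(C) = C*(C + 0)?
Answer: 196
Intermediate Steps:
p(C) = C**2 (p(C) = C*C = C**2)
(p(13) - 183)**2 = (13**2 - 183)**2 = (169 - 183)**2 = (-14)**2 = 196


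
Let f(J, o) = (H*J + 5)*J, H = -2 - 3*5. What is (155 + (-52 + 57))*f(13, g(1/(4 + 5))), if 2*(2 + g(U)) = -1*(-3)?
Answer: -449280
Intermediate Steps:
H = -17 (H = -2 - 15 = -17)
g(U) = -½ (g(U) = -2 + (-1*(-3))/2 = -2 + (½)*3 = -2 + 3/2 = -½)
f(J, o) = J*(5 - 17*J) (f(J, o) = (-17*J + 5)*J = (5 - 17*J)*J = J*(5 - 17*J))
(155 + (-52 + 57))*f(13, g(1/(4 + 5))) = (155 + (-52 + 57))*(13*(5 - 17*13)) = (155 + 5)*(13*(5 - 221)) = 160*(13*(-216)) = 160*(-2808) = -449280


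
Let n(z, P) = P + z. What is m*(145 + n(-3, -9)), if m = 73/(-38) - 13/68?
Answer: -19103/68 ≈ -280.93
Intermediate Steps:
m = -2729/1292 (m = 73*(-1/38) - 13*1/68 = -73/38 - 13/68 = -2729/1292 ≈ -2.1122)
m*(145 + n(-3, -9)) = -2729*(145 + (-9 - 3))/1292 = -2729*(145 - 12)/1292 = -2729/1292*133 = -19103/68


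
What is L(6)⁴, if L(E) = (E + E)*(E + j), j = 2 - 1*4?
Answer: 5308416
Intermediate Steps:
j = -2 (j = 2 - 4 = -2)
L(E) = 2*E*(-2 + E) (L(E) = (E + E)*(E - 2) = (2*E)*(-2 + E) = 2*E*(-2 + E))
L(6)⁴ = (2*6*(-2 + 6))⁴ = (2*6*4)⁴ = 48⁴ = 5308416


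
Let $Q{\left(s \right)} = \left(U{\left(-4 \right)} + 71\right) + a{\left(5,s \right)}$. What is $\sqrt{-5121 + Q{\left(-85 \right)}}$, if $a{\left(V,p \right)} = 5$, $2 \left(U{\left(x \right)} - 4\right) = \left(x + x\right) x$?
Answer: $5 i \sqrt{201} \approx 70.887 i$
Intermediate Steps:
$U{\left(x \right)} = 4 + x^{2}$ ($U{\left(x \right)} = 4 + \frac{\left(x + x\right) x}{2} = 4 + \frac{2 x x}{2} = 4 + \frac{2 x^{2}}{2} = 4 + x^{2}$)
$Q{\left(s \right)} = 96$ ($Q{\left(s \right)} = \left(\left(4 + \left(-4\right)^{2}\right) + 71\right) + 5 = \left(\left(4 + 16\right) + 71\right) + 5 = \left(20 + 71\right) + 5 = 91 + 5 = 96$)
$\sqrt{-5121 + Q{\left(-85 \right)}} = \sqrt{-5121 + 96} = \sqrt{-5025} = 5 i \sqrt{201}$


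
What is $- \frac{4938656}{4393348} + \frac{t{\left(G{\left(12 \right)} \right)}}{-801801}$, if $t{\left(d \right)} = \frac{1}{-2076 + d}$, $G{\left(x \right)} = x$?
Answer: $- \frac{2043266767740959}{1817656862989968} \approx -1.1241$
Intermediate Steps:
$- \frac{4938656}{4393348} + \frac{t{\left(G{\left(12 \right)} \right)}}{-801801} = - \frac{4938656}{4393348} + \frac{1}{\left(-2076 + 12\right) \left(-801801\right)} = \left(-4938656\right) \frac{1}{4393348} + \frac{1}{-2064} \left(- \frac{1}{801801}\right) = - \frac{1234664}{1098337} - - \frac{1}{1654917264} = - \frac{1234664}{1098337} + \frac{1}{1654917264} = - \frac{2043266767740959}{1817656862989968}$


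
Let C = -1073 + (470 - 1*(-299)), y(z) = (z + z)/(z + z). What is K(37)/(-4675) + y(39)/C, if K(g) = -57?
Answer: 12653/1421200 ≈ 0.0089030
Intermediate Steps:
y(z) = 1 (y(z) = (2*z)/((2*z)) = (2*z)*(1/(2*z)) = 1)
C = -304 (C = -1073 + (470 + 299) = -1073 + 769 = -304)
K(37)/(-4675) + y(39)/C = -57/(-4675) + 1/(-304) = -57*(-1/4675) + 1*(-1/304) = 57/4675 - 1/304 = 12653/1421200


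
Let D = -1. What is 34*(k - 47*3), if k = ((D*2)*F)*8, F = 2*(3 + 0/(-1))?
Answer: -8058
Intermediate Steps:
F = 6 (F = 2*(3 + 0*(-1)) = 2*(3 + 0) = 2*3 = 6)
k = -96 (k = (-1*2*6)*8 = -2*6*8 = -12*8 = -96)
34*(k - 47*3) = 34*(-96 - 47*3) = 34*(-96 - 141) = 34*(-237) = -8058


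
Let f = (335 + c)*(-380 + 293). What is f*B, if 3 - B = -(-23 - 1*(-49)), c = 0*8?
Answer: -845205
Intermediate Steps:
c = 0
f = -29145 (f = (335 + 0)*(-380 + 293) = 335*(-87) = -29145)
B = 29 (B = 3 - (-1)*(-23 - 1*(-49)) = 3 - (-1)*(-23 + 49) = 3 - (-1)*26 = 3 - 1*(-26) = 3 + 26 = 29)
f*B = -29145*29 = -845205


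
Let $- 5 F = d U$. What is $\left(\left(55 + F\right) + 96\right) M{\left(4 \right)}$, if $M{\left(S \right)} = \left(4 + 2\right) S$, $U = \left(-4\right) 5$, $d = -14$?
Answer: $2280$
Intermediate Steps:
$U = -20$
$M{\left(S \right)} = 6 S$
$F = -56$ ($F = - \frac{\left(-14\right) \left(-20\right)}{5} = \left(- \frac{1}{5}\right) 280 = -56$)
$\left(\left(55 + F\right) + 96\right) M{\left(4 \right)} = \left(\left(55 - 56\right) + 96\right) 6 \cdot 4 = \left(-1 + 96\right) 24 = 95 \cdot 24 = 2280$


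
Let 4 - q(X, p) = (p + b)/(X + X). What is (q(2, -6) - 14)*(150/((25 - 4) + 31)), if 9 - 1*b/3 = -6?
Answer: -5925/104 ≈ -56.971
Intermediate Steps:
b = 45 (b = 27 - 3*(-6) = 27 + 18 = 45)
q(X, p) = 4 - (45 + p)/(2*X) (q(X, p) = 4 - (p + 45)/(X + X) = 4 - (45 + p)/(2*X))
(q(2, -6) - 14)*(150/((25 - 4) + 31)) = ((½)*(-45 - 1*(-6) + 8*2)/2 - 14)*(150/((25 - 4) + 31)) = ((½)*(½)*(-45 + 6 + 16) - 14)*(150/(21 + 31)) = ((½)*(½)*(-23) - 14)*(150/52) = (-23/4 - 14)*(150*(1/52)) = -79/4*75/26 = -5925/104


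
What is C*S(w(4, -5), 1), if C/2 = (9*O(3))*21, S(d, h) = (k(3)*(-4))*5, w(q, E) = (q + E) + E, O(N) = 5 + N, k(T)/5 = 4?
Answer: -1209600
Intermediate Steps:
k(T) = 20 (k(T) = 5*4 = 20)
w(q, E) = q + 2*E (w(q, E) = (E + q) + E = q + 2*E)
S(d, h) = -400 (S(d, h) = (20*(-4))*5 = -80*5 = -400)
C = 3024 (C = 2*((9*(5 + 3))*21) = 2*((9*8)*21) = 2*(72*21) = 2*1512 = 3024)
C*S(w(4, -5), 1) = 3024*(-400) = -1209600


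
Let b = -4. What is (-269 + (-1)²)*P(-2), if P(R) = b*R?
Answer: -2144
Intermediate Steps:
P(R) = -4*R
(-269 + (-1)²)*P(-2) = (-269 + (-1)²)*(-4*(-2)) = (-269 + 1)*8 = -268*8 = -2144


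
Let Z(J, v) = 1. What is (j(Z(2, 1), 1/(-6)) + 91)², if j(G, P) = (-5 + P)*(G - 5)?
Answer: 112225/9 ≈ 12469.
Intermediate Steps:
j(G, P) = (-5 + G)*(-5 + P) (j(G, P) = (-5 + P)*(-5 + G) = (-5 + G)*(-5 + P))
(j(Z(2, 1), 1/(-6)) + 91)² = ((25 - 5*1 - 5/(-6) + 1/(-6)) + 91)² = ((25 - 5 - 5*(-⅙) + 1*(-⅙)) + 91)² = ((25 - 5 + ⅚ - ⅙) + 91)² = (62/3 + 91)² = (335/3)² = 112225/9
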